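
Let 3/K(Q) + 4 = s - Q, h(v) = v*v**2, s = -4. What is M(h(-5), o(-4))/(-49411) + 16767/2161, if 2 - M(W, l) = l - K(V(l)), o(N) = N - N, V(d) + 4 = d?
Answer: 3313886143/427108684 ≈ 7.7589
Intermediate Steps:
V(d) = -4 + d
h(v) = v**3
K(Q) = 3/(-8 - Q) (K(Q) = 3/(-4 + (-4 - Q)) = 3/(-8 - Q))
o(N) = 0
M(W, l) = 2 - l - 3/(4 + l) (M(W, l) = 2 - (l - (-3)/(8 + (-4 + l))) = 2 - (l - (-3)/(4 + l)) = 2 - (l + 3/(4 + l)) = 2 + (-l - 3/(4 + l)) = 2 - l - 3/(4 + l))
M(h(-5), o(-4))/(-49411) + 16767/2161 = ((-3 + (2 - 1*0)*(4 + 0))/(4 + 0))/(-49411) + 16767/2161 = ((-3 + (2 + 0)*4)/4)*(-1/49411) + 16767*(1/2161) = ((-3 + 2*4)/4)*(-1/49411) + 16767/2161 = ((-3 + 8)/4)*(-1/49411) + 16767/2161 = ((1/4)*5)*(-1/49411) + 16767/2161 = (5/4)*(-1/49411) + 16767/2161 = -5/197644 + 16767/2161 = 3313886143/427108684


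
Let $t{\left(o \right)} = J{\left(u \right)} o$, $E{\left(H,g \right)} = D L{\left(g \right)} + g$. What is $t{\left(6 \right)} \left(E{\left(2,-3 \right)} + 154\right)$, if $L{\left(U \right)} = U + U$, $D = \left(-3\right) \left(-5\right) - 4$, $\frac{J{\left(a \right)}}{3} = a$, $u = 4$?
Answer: $6120$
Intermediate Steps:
$J{\left(a \right)} = 3 a$
$D = 11$ ($D = 15 - 4 = 11$)
$L{\left(U \right)} = 2 U$
$E{\left(H,g \right)} = 23 g$ ($E{\left(H,g \right)} = 11 \cdot 2 g + g = 22 g + g = 23 g$)
$t{\left(o \right)} = 12 o$ ($t{\left(o \right)} = 3 \cdot 4 o = 12 o$)
$t{\left(6 \right)} \left(E{\left(2,-3 \right)} + 154\right) = 12 \cdot 6 \left(23 \left(-3\right) + 154\right) = 72 \left(-69 + 154\right) = 72 \cdot 85 = 6120$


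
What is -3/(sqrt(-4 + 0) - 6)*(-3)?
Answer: -27/20 - 9*I/20 ≈ -1.35 - 0.45*I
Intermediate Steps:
-3/(sqrt(-4 + 0) - 6)*(-3) = -3/(sqrt(-4) - 6)*(-3) = -3/(2*I - 6)*(-3) = -3*(-6 - 2*I)/40*(-3) = 9*(-6 - 2*I)/40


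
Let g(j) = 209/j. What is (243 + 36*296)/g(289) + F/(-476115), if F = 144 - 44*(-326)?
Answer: 1499669236273/99508035 ≈ 15071.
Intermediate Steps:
F = 14488 (F = 144 + 14344 = 14488)
(243 + 36*296)/g(289) + F/(-476115) = (243 + 36*296)/((209/289)) + 14488/(-476115) = (243 + 10656)/((209*(1/289))) + 14488*(-1/476115) = 10899/(209/289) - 14488/476115 = 10899*(289/209) - 14488/476115 = 3149811/209 - 14488/476115 = 1499669236273/99508035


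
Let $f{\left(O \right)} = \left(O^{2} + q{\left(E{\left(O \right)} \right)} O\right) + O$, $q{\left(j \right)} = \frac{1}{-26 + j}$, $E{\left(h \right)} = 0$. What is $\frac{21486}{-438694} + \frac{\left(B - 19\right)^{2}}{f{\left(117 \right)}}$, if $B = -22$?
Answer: $\frac{440905585}{6054635241} \approx 0.072821$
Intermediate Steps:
$f{\left(O \right)} = O^{2} + \frac{25 O}{26}$ ($f{\left(O \right)} = \left(O^{2} + \frac{O}{-26 + 0}\right) + O = \left(O^{2} + \frac{O}{-26}\right) + O = \left(O^{2} - \frac{O}{26}\right) + O = O^{2} + \frac{25 O}{26}$)
$\frac{21486}{-438694} + \frac{\left(B - 19\right)^{2}}{f{\left(117 \right)}} = \frac{21486}{-438694} + \frac{\left(-22 - 19\right)^{2}}{\frac{1}{26} \cdot 117 \left(25 + 26 \cdot 117\right)} = 21486 \left(- \frac{1}{438694}\right) + \frac{\left(-41\right)^{2}}{\frac{1}{26} \cdot 117 \left(25 + 3042\right)} = - \frac{10743}{219347} + \frac{1681}{\frac{1}{26} \cdot 117 \cdot 3067} = - \frac{10743}{219347} + \frac{1681}{\frac{27603}{2}} = - \frac{10743}{219347} + 1681 \cdot \frac{2}{27603} = - \frac{10743}{219347} + \frac{3362}{27603} = \frac{440905585}{6054635241}$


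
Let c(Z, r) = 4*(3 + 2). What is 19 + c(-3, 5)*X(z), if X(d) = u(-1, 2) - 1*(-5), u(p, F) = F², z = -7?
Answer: 199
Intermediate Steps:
X(d) = 9 (X(d) = 2² - 1*(-5) = 4 + 5 = 9)
c(Z, r) = 20 (c(Z, r) = 4*5 = 20)
19 + c(-3, 5)*X(z) = 19 + 20*9 = 19 + 180 = 199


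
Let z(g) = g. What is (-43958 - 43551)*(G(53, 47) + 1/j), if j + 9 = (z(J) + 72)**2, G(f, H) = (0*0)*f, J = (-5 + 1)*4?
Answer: -87509/3127 ≈ -27.985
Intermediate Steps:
J = -16 (J = -4*4 = -16)
G(f, H) = 0 (G(f, H) = 0*f = 0)
j = 3127 (j = -9 + (-16 + 72)**2 = -9 + 56**2 = -9 + 3136 = 3127)
(-43958 - 43551)*(G(53, 47) + 1/j) = (-43958 - 43551)*(0 + 1/3127) = -87509*(0 + 1/3127) = -87509*1/3127 = -87509/3127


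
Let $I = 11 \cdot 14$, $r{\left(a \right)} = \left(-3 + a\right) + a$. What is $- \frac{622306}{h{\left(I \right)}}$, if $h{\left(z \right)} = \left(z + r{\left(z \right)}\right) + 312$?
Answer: $- \frac{622306}{771} \approx -807.14$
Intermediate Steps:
$r{\left(a \right)} = -3 + 2 a$
$I = 154$
$h{\left(z \right)} = 309 + 3 z$ ($h{\left(z \right)} = \left(z + \left(-3 + 2 z\right)\right) + 312 = \left(-3 + 3 z\right) + 312 = 309 + 3 z$)
$- \frac{622306}{h{\left(I \right)}} = - \frac{622306}{309 + 3 \cdot 154} = - \frac{622306}{309 + 462} = - \frac{622306}{771}$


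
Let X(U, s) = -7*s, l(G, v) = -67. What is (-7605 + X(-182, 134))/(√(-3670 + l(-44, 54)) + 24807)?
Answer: -211926201/615390986 + 8543*I*√3737/615390986 ≈ -0.34438 + 0.00084864*I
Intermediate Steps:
(-7605 + X(-182, 134))/(√(-3670 + l(-44, 54)) + 24807) = (-7605 - 7*134)/(√(-3670 - 67) + 24807) = (-7605 - 938)/(√(-3737) + 24807) = -8543/(I*√3737 + 24807) = -8543/(24807 + I*√3737)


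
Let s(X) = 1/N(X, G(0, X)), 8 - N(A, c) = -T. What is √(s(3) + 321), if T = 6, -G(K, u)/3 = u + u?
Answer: √62930/14 ≈ 17.918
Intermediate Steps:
G(K, u) = -6*u (G(K, u) = -3*(u + u) = -6*u)
N(A, c) = 14 (N(A, c) = 8 - (-1)*6 = 8 - 1*(-6) = 8 + 6 = 14)
s(X) = 1/14
√(s(3) + 321) = √(1/14 + 321) = √(4495/14) = √62930/14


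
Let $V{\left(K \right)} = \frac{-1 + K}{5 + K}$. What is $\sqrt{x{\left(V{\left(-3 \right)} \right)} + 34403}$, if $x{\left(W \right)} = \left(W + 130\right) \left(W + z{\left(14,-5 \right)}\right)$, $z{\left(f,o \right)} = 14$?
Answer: $\sqrt{35939} \approx 189.58$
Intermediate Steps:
$V{\left(K \right)} = \frac{-1 + K}{5 + K}$
$x{\left(W \right)} = \left(14 + W\right) \left(130 + W\right)$ ($x{\left(W \right)} = \left(W + 130\right) \left(W + 14\right) = \left(130 + W\right) \left(14 + W\right) = \left(14 + W\right) \left(130 + W\right)$)
$\sqrt{x{\left(V{\left(-3 \right)} \right)} + 34403} = \sqrt{\left(1820 + \left(\frac{-1 - 3}{5 - 3}\right)^{2} + 144 \frac{-1 - 3}{5 - 3}\right) + 34403} = \sqrt{\left(1820 + \left(\frac{1}{2} \left(-4\right)\right)^{2} + 144 \cdot \frac{1}{2} \left(-4\right)\right) + 34403} = \sqrt{\left(1820 + \left(-2\right)^{2} + 144 \left(-2\right)\right) + 34403} = \sqrt{\left(1820 + 4 - 288\right) + 34403} = \sqrt{1536 + 34403} = \sqrt{35939}$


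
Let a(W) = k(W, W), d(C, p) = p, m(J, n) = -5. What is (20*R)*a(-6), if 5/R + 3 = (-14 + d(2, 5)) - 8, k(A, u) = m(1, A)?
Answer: 25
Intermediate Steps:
k(A, u) = -5
R = -¼ (R = 5/(-3 + ((-14 + 5) - 8)) = 5/(-3 + (-9 - 8)) = 5/(-3 - 17) = 5/(-20) = 5*(-1/20) = -¼ ≈ -0.25000)
a(W) = -5
(20*R)*a(-6) = (20*(-¼))*(-5) = -5*(-5) = 25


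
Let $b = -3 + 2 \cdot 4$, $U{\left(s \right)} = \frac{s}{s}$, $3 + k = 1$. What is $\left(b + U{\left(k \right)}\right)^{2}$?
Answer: $36$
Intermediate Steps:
$k = -2$ ($k = -3 + 1 = -2$)
$U{\left(s \right)} = 1$
$b = 5$ ($b = -3 + 8 = 5$)
$\left(b + U{\left(k \right)}\right)^{2} = \left(5 + 1\right)^{2} = 6^{2} = 36$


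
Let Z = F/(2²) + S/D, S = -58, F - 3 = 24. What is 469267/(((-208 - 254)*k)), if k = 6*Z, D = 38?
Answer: -8916073/275121 ≈ -32.408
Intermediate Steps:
F = 27 (F = 3 + 24 = 27)
Z = 397/76 (Z = 27/(2²) - 58/38 = 27/4 - 58*1/38 = 27*(¼) - 29/19 = 27/4 - 29/19 = 397/76 ≈ 5.2237)
k = 1191/38 (k = 6*(397/76) = 1191/38 ≈ 31.342)
469267/(((-208 - 254)*k)) = 469267/(((-208 - 254)*(1191/38))) = 469267/((-462*1191/38)) = 469267/(-275121/19) = 469267*(-19/275121) = -8916073/275121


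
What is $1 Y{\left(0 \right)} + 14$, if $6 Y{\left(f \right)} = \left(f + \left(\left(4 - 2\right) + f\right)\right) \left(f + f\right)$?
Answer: $14$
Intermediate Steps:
$Y{\left(f \right)} = \frac{f \left(2 + 2 f\right)}{3}$ ($Y{\left(f \right)} = \frac{\left(f + \left(\left(4 - 2\right) + f\right)\right) \left(f + f\right)}{6} = \frac{\left(f + \left(2 + f\right)\right) 2 f}{6} = \frac{\left(2 + 2 f\right) 2 f}{6} = \frac{2 f \left(2 + 2 f\right)}{6} = \frac{f \left(2 + 2 f\right)}{3}$)
$1 Y{\left(0 \right)} + 14 = 1 \cdot \frac{2}{3} \cdot 0 \left(1 + 0\right) + 14 = 1 \cdot \frac{2}{3} \cdot 0 \cdot 1 + 14 = 1 \cdot 0 + 14 = 0 + 14 = 14$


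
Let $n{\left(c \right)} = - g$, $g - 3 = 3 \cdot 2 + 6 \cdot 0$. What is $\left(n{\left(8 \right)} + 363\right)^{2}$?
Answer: $125316$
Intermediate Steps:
$g = 9$ ($g = 3 + \left(3 \cdot 2 + 6 \cdot 0\right) = 3 + \left(6 + 0\right) = 3 + 6 = 9$)
$n{\left(c \right)} = -9$ ($n{\left(c \right)} = \left(-1\right) 9 = -9$)
$\left(n{\left(8 \right)} + 363\right)^{2} = \left(-9 + 363\right)^{2} = 354^{2} = 125316$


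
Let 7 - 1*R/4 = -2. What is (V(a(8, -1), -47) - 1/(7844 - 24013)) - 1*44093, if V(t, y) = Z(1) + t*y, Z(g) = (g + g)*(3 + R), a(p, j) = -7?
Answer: -706358933/16169 ≈ -43686.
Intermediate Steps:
R = 36 (R = 28 - 4*(-2) = 28 + 8 = 36)
Z(g) = 78*g (Z(g) = (g + g)*(3 + 36) = (2*g)*39 = 78*g)
V(t, y) = 78 + t*y (V(t, y) = 78*1 + t*y = 78 + t*y)
(V(a(8, -1), -47) - 1/(7844 - 24013)) - 1*44093 = ((78 - 7*(-47)) - 1/(7844 - 24013)) - 1*44093 = ((78 + 329) - 1/(-16169)) - 44093 = (407 - 1*(-1/16169)) - 44093 = (407 + 1/16169) - 44093 = 6580784/16169 - 44093 = -706358933/16169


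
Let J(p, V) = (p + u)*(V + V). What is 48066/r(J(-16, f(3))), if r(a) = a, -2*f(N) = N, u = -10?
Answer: 8011/13 ≈ 616.23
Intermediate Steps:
f(N) = -N/2
J(p, V) = 2*V*(-10 + p) (J(p, V) = (p - 10)*(V + V) = (-10 + p)*(2*V) = 2*V*(-10 + p))
48066/r(J(-16, f(3))) = 48066/((2*(-1/2*3)*(-10 - 16))) = 48066/((2*(-3/2)*(-26))) = 48066/78 = 48066*(1/78) = 8011/13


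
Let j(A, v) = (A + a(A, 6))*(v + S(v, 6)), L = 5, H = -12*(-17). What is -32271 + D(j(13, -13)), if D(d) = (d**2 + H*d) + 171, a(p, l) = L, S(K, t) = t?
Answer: -41928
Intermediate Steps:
H = 204
a(p, l) = 5
j(A, v) = (5 + A)*(6 + v) (j(A, v) = (A + 5)*(v + 6) = (5 + A)*(6 + v))
D(d) = 171 + d**2 + 204*d (D(d) = (d**2 + 204*d) + 171 = 171 + d**2 + 204*d)
-32271 + D(j(13, -13)) = -32271 + (171 + (30 + 5*(-13) + 6*13 + 13*(-13))**2 + 204*(30 + 5*(-13) + 6*13 + 13*(-13))) = -32271 + (171 + (30 - 65 + 78 - 169)**2 + 204*(30 - 65 + 78 - 169)) = -32271 + (171 + (-126)**2 + 204*(-126)) = -32271 + (171 + 15876 - 25704) = -32271 - 9657 = -41928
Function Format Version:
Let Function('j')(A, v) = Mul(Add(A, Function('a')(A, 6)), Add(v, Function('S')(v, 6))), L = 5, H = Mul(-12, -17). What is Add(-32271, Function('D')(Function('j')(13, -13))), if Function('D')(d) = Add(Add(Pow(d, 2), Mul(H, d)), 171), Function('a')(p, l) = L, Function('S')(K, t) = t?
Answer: -41928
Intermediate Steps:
H = 204
Function('a')(p, l) = 5
Function('j')(A, v) = Mul(Add(5, A), Add(6, v)) (Function('j')(A, v) = Mul(Add(A, 5), Add(v, 6)) = Mul(Add(5, A), Add(6, v)))
Function('D')(d) = Add(171, Pow(d, 2), Mul(204, d)) (Function('D')(d) = Add(Add(Pow(d, 2), Mul(204, d)), 171) = Add(171, Pow(d, 2), Mul(204, d)))
Add(-32271, Function('D')(Function('j')(13, -13))) = Add(-32271, Add(171, Pow(Add(30, Mul(5, -13), Mul(6, 13), Mul(13, -13)), 2), Mul(204, Add(30, Mul(5, -13), Mul(6, 13), Mul(13, -13))))) = Add(-32271, Add(171, Pow(Add(30, -65, 78, -169), 2), Mul(204, Add(30, -65, 78, -169)))) = Add(-32271, Add(171, Pow(-126, 2), Mul(204, -126))) = Add(-32271, Add(171, 15876, -25704)) = Add(-32271, -9657) = -41928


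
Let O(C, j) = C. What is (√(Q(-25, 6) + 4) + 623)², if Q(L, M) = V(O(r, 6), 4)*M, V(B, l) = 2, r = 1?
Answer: 393129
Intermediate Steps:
Q(L, M) = 2*M
(√(Q(-25, 6) + 4) + 623)² = (√(2*6 + 4) + 623)² = (√(12 + 4) + 623)² = (√16 + 623)² = (4 + 623)² = 627² = 393129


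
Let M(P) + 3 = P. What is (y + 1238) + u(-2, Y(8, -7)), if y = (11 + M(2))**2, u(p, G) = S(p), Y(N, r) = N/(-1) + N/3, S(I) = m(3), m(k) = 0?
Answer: 1338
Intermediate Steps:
S(I) = 0
Y(N, r) = -2*N/3 (Y(N, r) = N*(-1) + N*(1/3) = -N + N/3 = -2*N/3)
M(P) = -3 + P
u(p, G) = 0
y = 100 (y = (11 + (-3 + 2))**2 = (11 - 1)**2 = 10**2 = 100)
(y + 1238) + u(-2, Y(8, -7)) = (100 + 1238) + 0 = 1338 + 0 = 1338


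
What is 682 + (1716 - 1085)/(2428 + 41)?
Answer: 1684489/2469 ≈ 682.26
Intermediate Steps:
682 + (1716 - 1085)/(2428 + 41) = 682 + 631/2469 = 1684489/2469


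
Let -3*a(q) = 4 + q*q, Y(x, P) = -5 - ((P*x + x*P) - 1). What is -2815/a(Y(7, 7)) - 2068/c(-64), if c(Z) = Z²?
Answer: 408343/1332224 ≈ 0.30651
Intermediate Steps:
Y(x, P) = -4 - 2*P*x (Y(x, P) = -5 - ((P*x + P*x) - 1) = -5 - (2*P*x - 1) = -5 - (-1 + 2*P*x) = -5 + (1 - 2*P*x) = -4 - 2*P*x)
a(q) = -4/3 - q²/3 (a(q) = -(4 + q*q)/3 = -(4 + q²)/3 = -4/3 - q²/3)
-2815/a(Y(7, 7)) - 2068/c(-64) = -2815/(-4/3 - (-4 - 2*7*7)²/3) - 2068/((-64)²) = -2815/(-4/3 - (-4 - 98)²/3) - 2068/4096 = -2815/(-4/3 - ⅓*(-102)²) - 2068*1/4096 = -2815/(-4/3 - ⅓*10404) - 517/1024 = -2815/(-4/3 - 3468) - 517/1024 = -2815/(-10408/3) - 517/1024 = -2815*(-3/10408) - 517/1024 = 8445/10408 - 517/1024 = 408343/1332224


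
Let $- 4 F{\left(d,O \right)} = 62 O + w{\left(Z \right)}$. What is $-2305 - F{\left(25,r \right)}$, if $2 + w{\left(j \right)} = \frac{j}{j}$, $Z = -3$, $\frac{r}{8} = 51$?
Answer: $\frac{16075}{4} \approx 4018.8$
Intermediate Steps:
$r = 408$ ($r = 8 \cdot 51 = 408$)
$w{\left(j \right)} = -1$ ($w{\left(j \right)} = -2 + \frac{j}{j} = -2 + 1 = -1$)
$F{\left(d,O \right)} = \frac{1}{4} - \frac{31 O}{2}$ ($F{\left(d,O \right)} = - \frac{62 O - 1}{4} = - \frac{-1 + 62 O}{4} = \frac{1}{4} - \frac{31 O}{2}$)
$-2305 - F{\left(25,r \right)} = -2305 - \left(\frac{1}{4} - 6324\right) = -2305 - - \frac{25295}{4} = -2305 + \frac{25295}{4} = \frac{16075}{4}$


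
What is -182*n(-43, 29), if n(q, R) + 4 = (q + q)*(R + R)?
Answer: 908544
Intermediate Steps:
n(q, R) = -4 + 4*R*q (n(q, R) = -4 + (q + q)*(R + R) = -4 + (2*q)*(2*R) = -4 + 4*R*q)
-182*n(-43, 29) = -182*(-4 + 4*29*(-43)) = -182*(-4 - 4988) = -182*(-4992) = 908544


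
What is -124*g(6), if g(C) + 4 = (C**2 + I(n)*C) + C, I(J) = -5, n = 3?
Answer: -992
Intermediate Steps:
g(C) = -4 + C**2 - 4*C (g(C) = -4 + ((C**2 - 5*C) + C) = -4 + (C**2 - 4*C) = -4 + C**2 - 4*C)
-124*g(6) = -124*(-4 + 6**2 - 4*6) = -124*(-4 + 36 - 24) = -124*8 = -992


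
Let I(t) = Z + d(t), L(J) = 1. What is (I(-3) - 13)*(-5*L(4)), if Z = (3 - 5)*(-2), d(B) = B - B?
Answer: 45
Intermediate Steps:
d(B) = 0
Z = 4 (Z = -2*(-2) = 4)
I(t) = 4 (I(t) = 4 + 0 = 4)
(I(-3) - 13)*(-5*L(4)) = (4 - 13)*(-5*1) = -9*(-5) = 45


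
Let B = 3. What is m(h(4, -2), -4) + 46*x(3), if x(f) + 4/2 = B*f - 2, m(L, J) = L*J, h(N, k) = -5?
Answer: 250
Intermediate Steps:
m(L, J) = J*L
x(f) = -4 + 3*f (x(f) = -2 + (3*f - 2) = -2 + (-2 + 3*f) = -4 + 3*f)
m(h(4, -2), -4) + 46*x(3) = -4*(-5) + 46*(-4 + 3*3) = 20 + 46*(-4 + 9) = 20 + 46*5 = 20 + 230 = 250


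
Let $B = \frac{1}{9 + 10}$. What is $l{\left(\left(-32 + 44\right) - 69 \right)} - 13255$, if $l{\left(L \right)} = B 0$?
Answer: $-13255$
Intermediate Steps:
$B = \frac{1}{19} \approx 0.052632$
$l{\left(L \right)} = 0$ ($l{\left(L \right)} = \frac{1}{19} \cdot 0 = 0$)
$l{\left(\left(-32 + 44\right) - 69 \right)} - 13255 = 0 - 13255 = -13255$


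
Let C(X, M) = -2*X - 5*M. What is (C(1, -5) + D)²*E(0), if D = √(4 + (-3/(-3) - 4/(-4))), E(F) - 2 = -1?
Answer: (23 + √6)² ≈ 647.68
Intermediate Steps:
C(X, M) = -5*M - 2*X
E(F) = 1 (E(F) = 2 - 1 = 1)
D = √6 (D = √(4 + (-3*(-⅓) - 4*(-¼))) = √(4 + (1 + 1)) = √(4 + 2) = √6 ≈ 2.4495)
(C(1, -5) + D)²*E(0) = ((-5*(-5) - 2*1) + √6)²*1 = ((25 - 2) + √6)²*1 = (23 + √6)²*1 = (23 + √6)²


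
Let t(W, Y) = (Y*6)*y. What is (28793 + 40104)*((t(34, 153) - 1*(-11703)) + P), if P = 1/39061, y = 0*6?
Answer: 31494946514948/39061 ≈ 8.0630e+8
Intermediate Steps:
y = 0
P = 1/39061 ≈ 2.5601e-5
t(W, Y) = 0 (t(W, Y) = (Y*6)*0 = (6*Y)*0 = 0)
(28793 + 40104)*((t(34, 153) - 1*(-11703)) + P) = (28793 + 40104)*((0 - 1*(-11703)) + 1/39061) = 68897*((0 + 11703) + 1/39061) = 68897*(11703 + 1/39061) = 68897*(457130884/39061) = 31494946514948/39061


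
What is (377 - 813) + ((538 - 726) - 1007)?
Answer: -1631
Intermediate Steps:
(377 - 813) + ((538 - 726) - 1007) = -436 + (-188 - 1007) = -436 - 1195 = -1631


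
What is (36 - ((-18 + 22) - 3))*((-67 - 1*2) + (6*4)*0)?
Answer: -2415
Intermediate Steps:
(36 - ((-18 + 22) - 3))*((-67 - 1*2) + (6*4)*0) = (36 - (4 - 3))*((-67 - 2) + 24*0) = (36 - 1*1)*(-69 + 0) = (36 - 1)*(-69) = 35*(-69) = -2415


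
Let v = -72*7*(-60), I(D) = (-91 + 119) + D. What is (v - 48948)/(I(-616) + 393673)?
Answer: -18708/393085 ≈ -0.047593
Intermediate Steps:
I(D) = 28 + D
v = 30240 (v = -504*(-60) = 30240)
(v - 48948)/(I(-616) + 393673) = (30240 - 48948)/((28 - 616) + 393673) = -18708/(-588 + 393673) = -18708/393085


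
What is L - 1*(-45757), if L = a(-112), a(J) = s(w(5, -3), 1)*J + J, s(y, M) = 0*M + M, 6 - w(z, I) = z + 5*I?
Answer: 45533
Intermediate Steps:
w(z, I) = 6 - z - 5*I (w(z, I) = 6 - (z + 5*I) = 6 + (-z - 5*I) = 6 - z - 5*I)
s(y, M) = M (s(y, M) = 0 + M = M)
a(J) = 2*J (a(J) = 1*J + J = J + J = 2*J)
L = -224 (L = 2*(-112) = -224)
L - 1*(-45757) = -224 - 1*(-45757) = -224 + 45757 = 45533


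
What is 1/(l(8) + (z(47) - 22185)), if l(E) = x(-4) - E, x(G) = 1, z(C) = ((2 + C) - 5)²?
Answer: -1/20256 ≈ -4.9368e-5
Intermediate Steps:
z(C) = (-3 + C)²
l(E) = 1 - E
1/(l(8) + (z(47) - 22185)) = 1/((1 - 1*8) + ((-3 + 47)² - 22185)) = 1/((1 - 8) + (44² - 22185)) = 1/(-7 + (1936 - 22185)) = 1/(-7 - 20249) = 1/(-20256) = -1/20256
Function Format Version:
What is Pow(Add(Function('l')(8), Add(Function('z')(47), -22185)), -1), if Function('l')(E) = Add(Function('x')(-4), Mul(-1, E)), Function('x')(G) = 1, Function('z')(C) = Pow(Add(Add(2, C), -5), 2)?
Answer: Rational(-1, 20256) ≈ -4.9368e-5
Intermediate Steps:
Function('z')(C) = Pow(Add(-3, C), 2)
Function('l')(E) = Add(1, Mul(-1, E))
Pow(Add(Function('l')(8), Add(Function('z')(47), -22185)), -1) = Pow(Add(Add(1, Mul(-1, 8)), Add(Pow(Add(-3, 47), 2), -22185)), -1) = Pow(Add(Add(1, -8), Add(Pow(44, 2), -22185)), -1) = Pow(Add(-7, Add(1936, -22185)), -1) = Pow(Add(-7, -20249), -1) = Pow(-20256, -1) = Rational(-1, 20256)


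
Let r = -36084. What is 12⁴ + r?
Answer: -15348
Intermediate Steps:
12⁴ + r = 12⁴ - 36084 = 20736 - 36084 = -15348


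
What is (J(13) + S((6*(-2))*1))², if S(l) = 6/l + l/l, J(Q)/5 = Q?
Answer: 17161/4 ≈ 4290.3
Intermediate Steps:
J(Q) = 5*Q
S(l) = 1 + 6/l (S(l) = 6/l + 1 = 1 + 6/l)
(J(13) + S((6*(-2))*1))² = (5*13 + (6 + (6*(-2))*1)/(((6*(-2))*1)))² = (65 + (6 - 12*1)/((-12*1)))² = (65 + (6 - 12)/(-12))² = (65 - 1/12*(-6))² = (65 + ½)² = (131/2)² = 17161/4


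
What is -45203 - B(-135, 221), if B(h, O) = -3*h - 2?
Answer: -45606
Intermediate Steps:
B(h, O) = -2 - 3*h
-45203 - B(-135, 221) = -45203 - (-2 - 3*(-135)) = -45203 - (-2 + 405) = -45203 - 1*403 = -45203 - 403 = -45606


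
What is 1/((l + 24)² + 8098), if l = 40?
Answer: 1/12194 ≈ 8.2007e-5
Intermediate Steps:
1/((l + 24)² + 8098) = 1/((40 + 24)² + 8098) = 1/(64² + 8098) = 1/(4096 + 8098) = 1/12194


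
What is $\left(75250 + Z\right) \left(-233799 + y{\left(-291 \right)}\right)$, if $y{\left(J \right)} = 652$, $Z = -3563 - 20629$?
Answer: $-11904019526$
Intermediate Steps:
$Z = -24192$
$\left(75250 + Z\right) \left(-233799 + y{\left(-291 \right)}\right) = \left(75250 - 24192\right) \left(-233799 + 652\right) = 51058 \left(-233147\right) = -11904019526$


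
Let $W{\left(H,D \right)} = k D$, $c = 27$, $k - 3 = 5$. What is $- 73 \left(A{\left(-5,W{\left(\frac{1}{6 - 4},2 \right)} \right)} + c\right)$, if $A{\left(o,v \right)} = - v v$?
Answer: $16717$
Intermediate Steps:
$k = 8$ ($k = 3 + 5 = 8$)
$W{\left(H,D \right)} = 8 D$
$A{\left(o,v \right)} = - v^{2}$
$- 73 \left(A{\left(-5,W{\left(\frac{1}{6 - 4},2 \right)} \right)} + c\right) = - 73 \left(- \left(8 \cdot 2\right)^{2} + 27\right) = - 73 \left(- 16^{2} + 27\right) = - 73 \left(\left(-1\right) 256 + 27\right) = - 73 \left(-256 + 27\right) = \left(-73\right) \left(-229\right) = 16717$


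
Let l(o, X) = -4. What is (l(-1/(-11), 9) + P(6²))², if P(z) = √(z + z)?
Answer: 88 - 48*√2 ≈ 20.118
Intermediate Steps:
P(z) = √2*√z (P(z) = √(2*z) = √2*√z)
(l(-1/(-11), 9) + P(6²))² = (-4 + √2*√(6²))² = (-4 + √2*√36)² = (-4 + √2*6)² = (-4 + 6*√2)²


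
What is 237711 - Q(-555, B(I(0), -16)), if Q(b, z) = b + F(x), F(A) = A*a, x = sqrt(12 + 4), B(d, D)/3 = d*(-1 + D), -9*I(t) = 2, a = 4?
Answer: 238250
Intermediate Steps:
I(t) = -2/9 (I(t) = -1/9*2 = -2/9)
B(d, D) = 3*d*(-1 + D) (B(d, D) = 3*(d*(-1 + D)) = 3*d*(-1 + D))
x = 4 (x = sqrt(16) = 4)
F(A) = 4*A (F(A) = A*4 = 4*A)
Q(b, z) = 16 + b (Q(b, z) = b + 4*4 = b + 16 = 16 + b)
237711 - Q(-555, B(I(0), -16)) = 237711 - (16 - 555) = 237711 - 1*(-539) = 237711 + 539 = 238250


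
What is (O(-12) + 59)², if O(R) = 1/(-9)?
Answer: 280900/81 ≈ 3467.9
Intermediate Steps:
O(R) = -⅑
(O(-12) + 59)² = (-⅑ + 59)² = (530/9)² = 280900/81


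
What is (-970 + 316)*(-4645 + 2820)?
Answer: 1193550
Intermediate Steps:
(-970 + 316)*(-4645 + 2820) = -654*(-1825) = 1193550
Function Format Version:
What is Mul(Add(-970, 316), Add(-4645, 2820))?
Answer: 1193550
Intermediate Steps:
Mul(Add(-970, 316), Add(-4645, 2820)) = Mul(-654, -1825) = 1193550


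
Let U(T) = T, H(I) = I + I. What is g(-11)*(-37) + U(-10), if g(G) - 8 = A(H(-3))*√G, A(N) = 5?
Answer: -306 - 185*I*√11 ≈ -306.0 - 613.58*I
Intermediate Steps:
H(I) = 2*I
g(G) = 8 + 5*√G
g(-11)*(-37) + U(-10) = (8 + 5*√(-11))*(-37) - 10 = (8 + 5*(I*√11))*(-37) - 10 = (8 + 5*I*√11)*(-37) - 10 = (-296 - 185*I*√11) - 10 = -306 - 185*I*√11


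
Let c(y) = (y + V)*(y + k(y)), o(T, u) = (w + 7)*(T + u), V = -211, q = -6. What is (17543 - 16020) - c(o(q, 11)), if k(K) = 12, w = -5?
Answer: 5945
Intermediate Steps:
o(T, u) = 2*T + 2*u (o(T, u) = (-5 + 7)*(T + u) = 2*(T + u) = 2*T + 2*u)
c(y) = (-211 + y)*(12 + y) (c(y) = (y - 211)*(y + 12) = (-211 + y)*(12 + y))
(17543 - 16020) - c(o(q, 11)) = (17543 - 16020) - (-2532 + (2*(-6) + 2*11)**2 - 199*(2*(-6) + 2*11)) = 1523 - (-2532 + (-12 + 22)**2 - 199*(-12 + 22)) = 1523 - (-2532 + 10**2 - 199*10) = 1523 - (-2532 + 100 - 1990) = 1523 - 1*(-4422) = 1523 + 4422 = 5945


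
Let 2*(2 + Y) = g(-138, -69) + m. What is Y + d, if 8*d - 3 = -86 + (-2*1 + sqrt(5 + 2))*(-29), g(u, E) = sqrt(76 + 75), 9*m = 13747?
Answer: 54619/72 + sqrt(151)/2 - 29*sqrt(7)/8 ≈ 755.15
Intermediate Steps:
m = 13747/9 (m = (1/9)*13747 = 13747/9 ≈ 1527.4)
g(u, E) = sqrt(151)
Y = 13711/18 + sqrt(151)/2 (Y = -2 + (sqrt(151) + 13747/9)/2 = -2 + (13747/9 + sqrt(151))/2 = -2 + (13747/18 + sqrt(151)/2) = 13711/18 + sqrt(151)/2 ≈ 767.87)
d = -25/8 - 29*sqrt(7)/8 (d = 3/8 + (-86 + (-2*1 + sqrt(5 + 2))*(-29))/8 = 3/8 + (-86 + (-2 + sqrt(7))*(-29))/8 = 3/8 + (-86 + (58 - 29*sqrt(7)))/8 = 3/8 + (-28 - 29*sqrt(7))/8 = 3/8 + (-7/2 - 29*sqrt(7)/8) = -25/8 - 29*sqrt(7)/8 ≈ -12.716)
Y + d = (13711/18 + sqrt(151)/2) + (-25/8 - 29*sqrt(7)/8) = 54619/72 + sqrt(151)/2 - 29*sqrt(7)/8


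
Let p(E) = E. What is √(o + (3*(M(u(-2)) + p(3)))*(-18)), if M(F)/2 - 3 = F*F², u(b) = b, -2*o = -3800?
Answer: √2278 ≈ 47.728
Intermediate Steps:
o = 1900 (o = -½*(-3800) = 1900)
M(F) = 6 + 2*F³ (M(F) = 6 + 2*(F*F²) = 6 + 2*F³)
√(o + (3*(M(u(-2)) + p(3)))*(-18)) = √(1900 + (3*((6 + 2*(-2)³) + 3))*(-18)) = √(1900 + (3*((6 + 2*(-8)) + 3))*(-18)) = √(1900 + (3*((6 - 16) + 3))*(-18)) = √(1900 + (3*(-10 + 3))*(-18)) = √(1900 + (3*(-7))*(-18)) = √(1900 - 21*(-18)) = √(1900 + 378) = √2278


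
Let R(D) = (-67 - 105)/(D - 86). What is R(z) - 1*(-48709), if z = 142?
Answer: 681883/14 ≈ 48706.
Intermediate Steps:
R(D) = -172/(-86 + D)
R(z) - 1*(-48709) = -172/(-86 + 142) - 1*(-48709) = -172/56 + 48709 = -172*1/56 + 48709 = -43/14 + 48709 = 681883/14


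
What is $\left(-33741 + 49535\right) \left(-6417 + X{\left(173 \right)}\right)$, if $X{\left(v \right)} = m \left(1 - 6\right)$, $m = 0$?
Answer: $-101350098$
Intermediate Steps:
$X{\left(v \right)} = 0$ ($X{\left(v \right)} = 0 \left(1 - 6\right) = 0 \left(-5\right) = 0$)
$\left(-33741 + 49535\right) \left(-6417 + X{\left(173 \right)}\right) = \left(-33741 + 49535\right) \left(-6417 + 0\right) = 15794 \left(-6417\right) = -101350098$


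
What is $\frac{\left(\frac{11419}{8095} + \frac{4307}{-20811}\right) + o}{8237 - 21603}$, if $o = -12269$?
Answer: $\frac{2066694861461}{2251703791470} \approx 0.91784$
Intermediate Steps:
$\frac{\left(\frac{11419}{8095} + \frac{4307}{-20811}\right) + o}{8237 - 21603} = \frac{\left(\frac{11419}{8095} + \frac{4307}{-20811}\right) - 12269}{8237 - 21603} = \frac{\left(11419 \cdot \frac{1}{8095} + 4307 \left(- \frac{1}{20811}\right)\right) - 12269}{-13366} = \left(\left(\frac{11419}{8095} - \frac{4307}{20811}\right) - 12269\right) \left(- \frac{1}{13366}\right) = \left(\frac{202775644}{168465045} - 12269\right) \left(- \frac{1}{13366}\right) = \left(- \frac{2066694861461}{168465045}\right) \left(- \frac{1}{13366}\right) = \frac{2066694861461}{2251703791470}$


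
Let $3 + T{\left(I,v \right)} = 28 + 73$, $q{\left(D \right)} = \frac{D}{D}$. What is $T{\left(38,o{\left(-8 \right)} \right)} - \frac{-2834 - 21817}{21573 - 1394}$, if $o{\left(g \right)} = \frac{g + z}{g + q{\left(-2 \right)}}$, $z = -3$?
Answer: $\frac{2002193}{20179} \approx 99.222$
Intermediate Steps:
$q{\left(D \right)} = 1$
$o{\left(g \right)} = \frac{-3 + g}{1 + g}$ ($o{\left(g \right)} = \frac{g - 3}{g + 1} = \frac{-3 + g}{1 + g}$)
$T{\left(I,v \right)} = 98$ ($T{\left(I,v \right)} = -3 + \left(28 + 73\right) = -3 + 101 = 98$)
$T{\left(38,o{\left(-8 \right)} \right)} - \frac{-2834 - 21817}{21573 - 1394} = 98 - \frac{-2834 - 21817}{21573 - 1394} = 98 - - \frac{24651}{20179} = 98 + \frac{24651}{20179} = \frac{2002193}{20179}$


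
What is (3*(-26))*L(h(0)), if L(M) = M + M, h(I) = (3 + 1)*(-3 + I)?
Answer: 1872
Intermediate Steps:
h(I) = -12 + 4*I (h(I) = 4*(-3 + I) = -12 + 4*I)
L(M) = 2*M
(3*(-26))*L(h(0)) = (3*(-26))*(2*(-12 + 4*0)) = -156*(-12 + 0) = -156*(-12) = -78*(-24) = 1872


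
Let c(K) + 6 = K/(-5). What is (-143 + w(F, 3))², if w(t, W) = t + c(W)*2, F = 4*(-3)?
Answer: 707281/25 ≈ 28291.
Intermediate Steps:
c(K) = -6 - K/5 (c(K) = -6 + K/(-5) = -6 + K*(-⅕) = -6 - K/5)
F = -12
w(t, W) = -12 + t - 2*W/5 (w(t, W) = t + (-6 - W/5)*2 = t + (-12 - 2*W/5) = -12 + t - 2*W/5)
(-143 + w(F, 3))² = (-143 + (-12 - 12 - ⅖*3))² = (-143 + (-12 - 12 - 6/5))² = (-143 - 126/5)² = (-841/5)² = 707281/25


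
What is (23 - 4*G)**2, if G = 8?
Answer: 81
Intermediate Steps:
(23 - 4*G)**2 = (23 - 4*8)**2 = (23 - 32)**2 = (-9)**2 = 81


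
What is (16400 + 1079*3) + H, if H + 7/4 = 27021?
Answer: 186625/4 ≈ 46656.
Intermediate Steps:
H = 108077/4 (H = -7/4 + 27021 = 108077/4 ≈ 27019.)
(16400 + 1079*3) + H = (16400 + 1079*3) + 108077/4 = (16400 + 3237) + 108077/4 = 19637 + 108077/4 = 186625/4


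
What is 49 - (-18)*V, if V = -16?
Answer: -239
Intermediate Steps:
49 - (-18)*V = 49 - (-18)*(-16) = 49 - 18*16 = 49 - 288 = -239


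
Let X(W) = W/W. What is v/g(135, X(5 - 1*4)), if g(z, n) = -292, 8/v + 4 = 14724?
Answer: -1/537280 ≈ -1.8612e-6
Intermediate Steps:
v = 1/1840 (v = 8/(-4 + 14724) = 8/14720 = 8*(1/14720) = 1/1840 ≈ 0.00054348)
X(W) = 1
v/g(135, X(5 - 1*4)) = (1/1840)/(-292) = (1/1840)*(-1/292) = -1/537280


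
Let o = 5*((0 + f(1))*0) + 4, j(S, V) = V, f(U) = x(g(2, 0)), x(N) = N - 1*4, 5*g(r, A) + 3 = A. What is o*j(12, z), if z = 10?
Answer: 40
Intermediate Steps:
g(r, A) = -3/5 + A/5
x(N) = -4 + N (x(N) = N - 4 = -4 + N)
f(U) = -23/5 (f(U) = -4 + (-3/5 + (1/5)*0) = -4 + (-3/5 + 0) = -4 - 3/5 = -23/5)
o = 4 (o = 5*((0 - 23/5)*0) + 4 = 5*(-23/5*0) + 4 = 5*0 + 4 = 0 + 4 = 4)
o*j(12, z) = 4*10 = 40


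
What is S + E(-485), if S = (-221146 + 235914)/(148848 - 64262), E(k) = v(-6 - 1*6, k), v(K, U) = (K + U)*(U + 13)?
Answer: 9921268496/42293 ≈ 2.3458e+5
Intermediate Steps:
v(K, U) = (13 + U)*(K + U) (v(K, U) = (K + U)*(13 + U) = (13 + U)*(K + U))
E(k) = -156 + k + k² (E(k) = k² + 13*(-6 - 1*6) + 13*k + (-6 - 1*6)*k = k² + 13*(-6 - 6) + 13*k + (-6 - 6)*k = k² + 13*(-12) + 13*k - 12*k = k² - 156 + 13*k - 12*k = -156 + k + k²)
S = 7384/42293 (S = 14768/84586 = 14768*(1/84586) = 7384/42293 ≈ 0.17459)
S + E(-485) = 7384/42293 + (-156 - 485 + (-485)²) = 7384/42293 + (-156 - 485 + 235225) = 7384/42293 + 234584 = 9921268496/42293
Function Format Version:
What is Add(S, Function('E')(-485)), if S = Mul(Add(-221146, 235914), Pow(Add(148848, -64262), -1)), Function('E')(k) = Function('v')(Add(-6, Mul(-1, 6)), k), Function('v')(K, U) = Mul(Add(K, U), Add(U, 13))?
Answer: Rational(9921268496, 42293) ≈ 2.3458e+5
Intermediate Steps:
Function('v')(K, U) = Mul(Add(13, U), Add(K, U)) (Function('v')(K, U) = Mul(Add(K, U), Add(13, U)) = Mul(Add(13, U), Add(K, U)))
Function('E')(k) = Add(-156, k, Pow(k, 2)) (Function('E')(k) = Add(Pow(k, 2), Mul(13, Add(-6, Mul(-1, 6))), Mul(13, k), Mul(Add(-6, Mul(-1, 6)), k)) = Add(Pow(k, 2), Mul(13, Add(-6, -6)), Mul(13, k), Mul(Add(-6, -6), k)) = Add(Pow(k, 2), Mul(13, -12), Mul(13, k), Mul(-12, k)) = Add(Pow(k, 2), -156, Mul(13, k), Mul(-12, k)) = Add(-156, k, Pow(k, 2)))
S = Rational(7384, 42293) (S = Mul(14768, Pow(84586, -1)) = Mul(14768, Rational(1, 84586)) = Rational(7384, 42293) ≈ 0.17459)
Add(S, Function('E')(-485)) = Add(Rational(7384, 42293), Add(-156, -485, Pow(-485, 2))) = Add(Rational(7384, 42293), Add(-156, -485, 235225)) = Add(Rational(7384, 42293), 234584) = Rational(9921268496, 42293)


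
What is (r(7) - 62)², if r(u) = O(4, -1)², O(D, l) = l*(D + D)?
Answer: 4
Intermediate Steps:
O(D, l) = 2*D*l (O(D, l) = l*(2*D) = 2*D*l)
r(u) = 64 (r(u) = (2*4*(-1))² = (-8)² = 64)
(r(7) - 62)² = (64 - 62)² = 2² = 4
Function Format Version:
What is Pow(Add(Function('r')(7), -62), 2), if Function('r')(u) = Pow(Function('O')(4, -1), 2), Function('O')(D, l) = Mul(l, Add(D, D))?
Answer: 4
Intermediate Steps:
Function('O')(D, l) = Mul(2, D, l) (Function('O')(D, l) = Mul(l, Mul(2, D)) = Mul(2, D, l))
Function('r')(u) = 64 (Function('r')(u) = Pow(Mul(2, 4, -1), 2) = Pow(-8, 2) = 64)
Pow(Add(Function('r')(7), -62), 2) = Pow(Add(64, -62), 2) = Pow(2, 2) = 4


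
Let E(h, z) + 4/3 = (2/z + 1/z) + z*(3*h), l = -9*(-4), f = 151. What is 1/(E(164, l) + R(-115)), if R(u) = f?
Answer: 4/71447 ≈ 5.5986e-5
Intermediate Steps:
R(u) = 151
l = 36
E(h, z) = -4/3 + 3/z + 3*h*z (E(h, z) = -4/3 + ((2/z + 1/z) + z*(3*h)) = -4/3 + ((2/z + 1/z) + 3*h*z) = -4/3 + (3/z + 3*h*z) = -4/3 + 3/z + 3*h*z)
1/(E(164, l) + R(-115)) = 1/((-4/3 + 3/36 + 3*164*36) + 151) = 1/((-4/3 + 3*(1/36) + 17712) + 151) = 1/((-4/3 + 1/12 + 17712) + 151) = 1/(70843/4 + 151) = 1/(71447/4) = 4/71447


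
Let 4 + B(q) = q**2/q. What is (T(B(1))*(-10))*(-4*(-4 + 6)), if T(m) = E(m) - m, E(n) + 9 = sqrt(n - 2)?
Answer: -480 + 80*I*sqrt(5) ≈ -480.0 + 178.89*I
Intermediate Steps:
B(q) = -4 + q (B(q) = -4 + q**2/q = -4 + q)
E(n) = -9 + sqrt(-2 + n) (E(n) = -9 + sqrt(n - 2) = -9 + sqrt(-2 + n))
T(m) = -9 + sqrt(-2 + m) - m (T(m) = (-9 + sqrt(-2 + m)) - m = -9 + sqrt(-2 + m) - m)
(T(B(1))*(-10))*(-4*(-4 + 6)) = ((-9 + sqrt(-2 + (-4 + 1)) - (-4 + 1))*(-10))*(-4*(-4 + 6)) = ((-9 + sqrt(-2 - 3) - 1*(-3))*(-10))*(-4*2) = ((-9 + sqrt(-5) + 3)*(-10))*(-8) = ((-9 + I*sqrt(5) + 3)*(-10))*(-8) = ((-6 + I*sqrt(5))*(-10))*(-8) = (60 - 10*I*sqrt(5))*(-8) = -480 + 80*I*sqrt(5)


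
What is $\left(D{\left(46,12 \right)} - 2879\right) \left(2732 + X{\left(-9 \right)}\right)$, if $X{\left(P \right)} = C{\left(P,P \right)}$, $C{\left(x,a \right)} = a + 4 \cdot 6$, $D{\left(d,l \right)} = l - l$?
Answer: $-7908613$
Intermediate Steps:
$D{\left(d,l \right)} = 0$
$C{\left(x,a \right)} = 24 + a$ ($C{\left(x,a \right)} = a + 24 = 24 + a$)
$X{\left(P \right)} = 24 + P$
$\left(D{\left(46,12 \right)} - 2879\right) \left(2732 + X{\left(-9 \right)}\right) = \left(0 - 2879\right) \left(2732 + \left(24 - 9\right)\right) = - 2879 \left(2732 + 15\right) = \left(-2879\right) 2747 = -7908613$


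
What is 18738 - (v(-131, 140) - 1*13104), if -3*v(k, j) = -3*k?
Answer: 31973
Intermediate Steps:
v(k, j) = k (v(k, j) = -(-1)*k = k)
18738 - (v(-131, 140) - 1*13104) = 18738 - (-131 - 1*13104) = 18738 - (-131 - 13104) = 18738 - 1*(-13235) = 18738 + 13235 = 31973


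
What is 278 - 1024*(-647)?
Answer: 662806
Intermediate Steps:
278 - 1024*(-647) = 278 + 662528 = 662806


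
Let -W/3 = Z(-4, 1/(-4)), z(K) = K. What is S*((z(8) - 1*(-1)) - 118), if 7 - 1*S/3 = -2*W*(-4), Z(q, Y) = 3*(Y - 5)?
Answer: 121317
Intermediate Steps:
Z(q, Y) = -15 + 3*Y (Z(q, Y) = 3*(-5 + Y) = -15 + 3*Y)
W = 189/4 (W = -3*(-15 + 3/(-4)) = -3*(-15 + 3*(-1/4)) = -3*(-15 - 3/4) = -3*(-63/4) = 189/4 ≈ 47.250)
S = -1113 (S = 21 - 3*(-2*189/4)*(-4) = 21 - (-567)*(-4)/2 = 21 - 3*378 = 21 - 1134 = -1113)
S*((z(8) - 1*(-1)) - 118) = -1113*((8 - 1*(-1)) - 118) = -1113*((8 + 1) - 118) = -1113*(9 - 118) = -1113*(-109) = 121317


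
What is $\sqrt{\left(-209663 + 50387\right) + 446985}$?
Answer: $\sqrt{287709} \approx 536.38$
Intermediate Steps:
$\sqrt{\left(-209663 + 50387\right) + 446985} = \sqrt{-159276 + 446985} = \sqrt{287709}$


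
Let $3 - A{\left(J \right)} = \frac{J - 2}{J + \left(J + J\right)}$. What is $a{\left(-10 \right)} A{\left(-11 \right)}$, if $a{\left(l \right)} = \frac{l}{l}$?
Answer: $\frac{86}{33} \approx 2.6061$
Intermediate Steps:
$a{\left(l \right)} = 1$
$A{\left(J \right)} = 3 - \frac{-2 + J}{3 J}$ ($A{\left(J \right)} = 3 - \frac{J - 2}{J + \left(J + J\right)} = 3 - \frac{-2 + J}{J + 2 J} = 3 - \frac{-2 + J}{3 J}$)
$a{\left(-10 \right)} A{\left(-11 \right)} = 1 \frac{2 \left(1 + 4 \left(-11\right)\right)}{3 \left(-11\right)} = 1 \cdot \frac{2}{3} \left(- \frac{1}{11}\right) \left(1 - 44\right) = 1 \cdot \frac{2}{3} \left(- \frac{1}{11}\right) \left(-43\right) = 1 \cdot \frac{86}{33} = \frac{86}{33}$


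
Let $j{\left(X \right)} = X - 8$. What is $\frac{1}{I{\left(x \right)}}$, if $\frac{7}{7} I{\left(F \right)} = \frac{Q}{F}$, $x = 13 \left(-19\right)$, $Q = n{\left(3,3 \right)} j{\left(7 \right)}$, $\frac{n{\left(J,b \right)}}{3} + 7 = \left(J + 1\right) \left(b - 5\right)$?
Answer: $- \frac{247}{45} \approx -5.4889$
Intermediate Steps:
$n{\left(J,b \right)} = -21 + 3 \left(1 + J\right) \left(-5 + b\right)$ ($n{\left(J,b \right)} = -21 + 3 \left(J + 1\right) \left(b - 5\right) = -21 + 3 \left(1 + J\right) \left(-5 + b\right)$)
$j{\left(X \right)} = -8 + X$
$Q = 45$ ($Q = \left(-36 - 45 + 3 \cdot 3 + 3 \cdot 3 \cdot 3\right) \left(-8 + 7\right) = \left(-36 - 45 + 9 + 27\right) \left(-1\right) = \left(-45\right) \left(-1\right) = 45$)
$x = -247$
$I{\left(F \right)} = \frac{45}{F}$
$\frac{1}{I{\left(x \right)}} = \frac{1}{45 \frac{1}{-247}} = \frac{1}{45 \left(- \frac{1}{247}\right)} = \frac{1}{- \frac{45}{247}} = - \frac{247}{45}$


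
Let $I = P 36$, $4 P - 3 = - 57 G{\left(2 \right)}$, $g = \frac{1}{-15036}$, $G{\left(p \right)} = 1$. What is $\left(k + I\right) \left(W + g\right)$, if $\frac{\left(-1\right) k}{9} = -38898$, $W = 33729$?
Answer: $\frac{14774778896319}{1253} \approx 1.1792 \cdot 10^{10}$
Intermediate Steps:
$k = 350082$ ($k = \left(-9\right) \left(-38898\right) = 350082$)
$g = - \frac{1}{15036} \approx -6.6507 \cdot 10^{-5}$
$P = - \frac{27}{2}$ ($P = \frac{3}{4} + \frac{\left(-57\right) 1}{4} = \frac{3}{4} + \frac{1}{4} \left(-57\right) = \frac{3}{4} - \frac{57}{4} = - \frac{27}{2} \approx -13.5$)
$I = -486$ ($I = \left(- \frac{27}{2}\right) 36 = -486$)
$\left(k + I\right) \left(W + g\right) = \left(350082 - 486\right) \left(33729 - \frac{1}{15036}\right) = 349596 \cdot \frac{507149243}{15036} = \frac{14774778896319}{1253}$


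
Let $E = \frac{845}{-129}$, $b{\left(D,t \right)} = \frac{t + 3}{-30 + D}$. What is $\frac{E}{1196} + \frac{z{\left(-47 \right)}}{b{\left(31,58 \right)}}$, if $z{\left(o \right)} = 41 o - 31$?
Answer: $- \frac{23241509}{723948} \approx -32.104$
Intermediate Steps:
$b{\left(D,t \right)} = \frac{3 + t}{-30 + D}$
$z{\left(o \right)} = -31 + 41 o$
$E = - \frac{845}{129}$ ($E = 845 \left(- \frac{1}{129}\right) = - \frac{845}{129} \approx -6.5504$)
$\frac{E}{1196} + \frac{z{\left(-47 \right)}}{b{\left(31,58 \right)}} = - \frac{845}{129 \cdot 1196} + \frac{-31 + 41 \left(-47\right)}{\frac{1}{-30 + 31} \left(3 + 58\right)} = \left(- \frac{845}{129}\right) \frac{1}{1196} + \frac{-31 - 1927}{1^{-1} \cdot 61} = - \frac{65}{11868} - \frac{1958}{1 \cdot 61} = - \frac{65}{11868} - \frac{1958}{61} = - \frac{23241509}{723948}$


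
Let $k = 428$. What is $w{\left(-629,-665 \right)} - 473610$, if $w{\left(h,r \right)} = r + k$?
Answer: $-473847$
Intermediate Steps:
$w{\left(h,r \right)} = 428 + r$ ($w{\left(h,r \right)} = r + 428 = 428 + r$)
$w{\left(-629,-665 \right)} - 473610 = \left(428 - 665\right) - 473610 = -237 - 473610 = -473847$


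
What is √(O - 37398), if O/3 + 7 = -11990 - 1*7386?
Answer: I*√95547 ≈ 309.11*I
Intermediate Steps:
O = -58149 (O = -21 + 3*(-11990 - 1*7386) = -21 + 3*(-11990 - 7386) = -21 + 3*(-19376) = -21 - 58128 = -58149)
√(O - 37398) = √(-58149 - 37398) = √(-95547) = I*√95547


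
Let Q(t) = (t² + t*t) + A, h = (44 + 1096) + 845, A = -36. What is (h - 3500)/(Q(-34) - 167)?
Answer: -505/703 ≈ -0.71835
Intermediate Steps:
h = 1985 (h = 1140 + 845 = 1985)
Q(t) = -36 + 2*t² (Q(t) = (t² + t*t) - 36 = (t² + t²) - 36 = 2*t² - 36 = -36 + 2*t²)
(h - 3500)/(Q(-34) - 167) = (1985 - 3500)/((-36 + 2*(-34)²) - 167) = -1515/((-36 + 2*1156) - 167) = -1515/((-36 + 2312) - 167) = -1515/(2276 - 167) = -1515/2109 = -1515*1/2109 = -505/703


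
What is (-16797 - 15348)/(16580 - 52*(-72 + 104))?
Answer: -10715/4972 ≈ -2.1551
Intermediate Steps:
(-16797 - 15348)/(16580 - 52*(-72 + 104)) = -32145/(16580 - 52*32) = -32145/(16580 - 1664) = -32145/14916 = -32145*1/14916 = -10715/4972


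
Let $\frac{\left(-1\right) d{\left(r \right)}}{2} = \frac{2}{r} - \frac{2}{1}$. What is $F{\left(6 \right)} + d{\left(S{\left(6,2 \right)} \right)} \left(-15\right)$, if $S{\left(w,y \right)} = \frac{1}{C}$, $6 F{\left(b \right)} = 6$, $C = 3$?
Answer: $121$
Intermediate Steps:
$F{\left(b \right)} = 1$ ($F{\left(b \right)} = \frac{1}{6} \cdot 6 = 1$)
$S{\left(w,y \right)} = \frac{1}{3}$
$d{\left(r \right)} = 4 - \frac{4}{r}$ ($d{\left(r \right)} = - 2 \left(\frac{2}{r} - \frac{2}{1}\right) = - 2 \left(\frac{2}{r} - 2\right) = - 2 \left(-2 + \frac{2}{r}\right) = 4 - \frac{4}{r}$)
$F{\left(6 \right)} + d{\left(S{\left(6,2 \right)} \right)} \left(-15\right) = 1 + \left(4 - 4 \frac{1}{\frac{1}{3}}\right) \left(-15\right) = 1 + \left(4 - 12\right) \left(-15\right) = 1 - -120 = 1 + 120 = 121$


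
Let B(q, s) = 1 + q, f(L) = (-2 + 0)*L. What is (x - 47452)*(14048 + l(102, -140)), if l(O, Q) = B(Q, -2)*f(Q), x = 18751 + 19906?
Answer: 218749240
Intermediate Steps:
f(L) = -2*L
x = 38657
l(O, Q) = -2*Q*(1 + Q) (l(O, Q) = (1 + Q)*(-2*Q) = -2*Q*(1 + Q))
(x - 47452)*(14048 + l(102, -140)) = (38657 - 47452)*(14048 - 2*(-140)*(1 - 140)) = -8795*(14048 - 2*(-140)*(-139)) = -8795*(14048 - 38920) = -8795*(-24872) = 218749240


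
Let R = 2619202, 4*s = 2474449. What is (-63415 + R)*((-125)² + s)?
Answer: 6483901273863/4 ≈ 1.6210e+12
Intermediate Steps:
s = 2474449/4 (s = (¼)*2474449 = 2474449/4 ≈ 6.1861e+5)
(-63415 + R)*((-125)² + s) = (-63415 + 2619202)*((-125)² + 2474449/4) = 2555787*(15625 + 2474449/4) = 2555787*(2536949/4) = 6483901273863/4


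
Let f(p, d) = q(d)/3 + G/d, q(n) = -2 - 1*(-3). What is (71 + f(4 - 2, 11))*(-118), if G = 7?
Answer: -280250/33 ≈ -8492.4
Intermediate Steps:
q(n) = 1 (q(n) = -2 + 3 = 1)
f(p, d) = 1/3 + 7/d
(71 + f(4 - 2, 11))*(-118) = (71 + (1/3)*(21 + 11)/11)*(-118) = (71 + (1/3)*(1/11)*32)*(-118) = (71 + 32/33)*(-118) = (2375/33)*(-118) = -280250/33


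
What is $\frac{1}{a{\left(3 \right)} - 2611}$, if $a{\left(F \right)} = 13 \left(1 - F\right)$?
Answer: $- \frac{1}{2637} \approx -0.00037922$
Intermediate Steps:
$a{\left(F \right)} = 13 - 13 F$
$\frac{1}{a{\left(3 \right)} - 2611} = \frac{1}{\left(13 - 39\right) - 2611} = \frac{1}{-26 - 2611} = \frac{1}{-2637} = - \frac{1}{2637}$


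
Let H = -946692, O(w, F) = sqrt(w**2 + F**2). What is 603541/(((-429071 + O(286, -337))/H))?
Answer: 61289299322892603/46025431919 + 142841859093*sqrt(195365)/46025431919 ≈ 1.3330e+6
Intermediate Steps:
O(w, F) = sqrt(F**2 + w**2)
603541/(((-429071 + O(286, -337))/H)) = 603541/(((-429071 + sqrt((-337)**2 + 286**2))/(-946692))) = 603541/(((-429071 + sqrt(113569 + 81796))*(-1/946692))) = 603541/(((-429071 + sqrt(195365))*(-1/946692))) = 603541/(429071/946692 - sqrt(195365)/946692)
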